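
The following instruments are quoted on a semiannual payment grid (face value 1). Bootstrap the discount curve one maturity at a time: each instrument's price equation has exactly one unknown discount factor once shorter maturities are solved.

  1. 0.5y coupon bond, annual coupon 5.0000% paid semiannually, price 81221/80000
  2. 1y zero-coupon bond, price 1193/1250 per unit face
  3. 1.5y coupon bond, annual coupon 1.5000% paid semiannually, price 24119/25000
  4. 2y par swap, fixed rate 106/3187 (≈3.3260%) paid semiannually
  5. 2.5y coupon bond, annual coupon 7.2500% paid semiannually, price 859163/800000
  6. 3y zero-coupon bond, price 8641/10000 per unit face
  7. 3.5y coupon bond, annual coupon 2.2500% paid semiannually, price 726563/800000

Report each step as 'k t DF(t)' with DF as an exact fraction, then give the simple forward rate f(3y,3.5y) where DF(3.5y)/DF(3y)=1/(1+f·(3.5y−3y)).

step 1 [0.5y] bond c/2=1/40: DF=(81221/80000 − 1/40·(0))/(1+1/40) = 1981/2000 ≈ 0.990500
step 2 [1y] zero: DF = P = 1193/1250 ≈ 0.954400
step 3 [1.5y] bond c/2=3/400: DF=(24119/25000 − 3/400·(0.990500+0.954400))/(1+3/400) = 9431/10000 ≈ 0.943100
step 4 [2y] swap r/2=53/3187: DF=(1 − 53/3187·(0.990500+0.954400+0.943100))/(1+53/3187) = 2341/2500 ≈ 0.936400
step 5 [2.5y] bond c/2=29/800: DF=(859163/800000 − 29/800·(0.990500+0.954400+0.943100+0.936400))/(1+29/800) = 4513/5000 ≈ 0.902600
step 6 [3y] zero: DF = P = 8641/10000 ≈ 0.864100
step 7 [3.5y] bond c/2=9/800: DF=(726563/800000 − 9/800·(0.990500+0.954400+0.943100+0.936400+0.902600+0.864100))/(1+9/800) = 8359/10000 ≈ 0.835900

1 1/2 1981/2000
2 1 1193/1250
3 3/2 9431/10000
4 2 2341/2500
5 5/2 4513/5000
6 3 8641/10000
7 7/2 8359/10000
f(3y,3.5y) = ((8641/10000)/(8359/10000) − 1)/(1/2) = 564/8359 ≈ 6.7472%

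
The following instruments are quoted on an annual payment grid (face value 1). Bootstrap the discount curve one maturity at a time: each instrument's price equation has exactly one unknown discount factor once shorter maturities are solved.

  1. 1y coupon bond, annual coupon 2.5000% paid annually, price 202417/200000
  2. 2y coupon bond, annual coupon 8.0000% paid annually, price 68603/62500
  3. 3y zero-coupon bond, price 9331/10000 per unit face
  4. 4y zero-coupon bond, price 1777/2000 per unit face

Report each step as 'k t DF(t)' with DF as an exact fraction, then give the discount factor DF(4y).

step 1 [1y] bond c/1=1/40: DF=(202417/200000 − 1/40·(0))/(1+1/40) = 4937/5000 ≈ 0.987400
step 2 [2y] bond c/1=2/25: DF=(68603/62500 − 2/25·(0.987400))/(1+2/25) = 1179/1250 ≈ 0.943200
step 3 [3y] zero: DF = P = 9331/10000 ≈ 0.933100
step 4 [4y] zero: DF = P = 1777/2000 ≈ 0.888500

1 1 4937/5000
2 2 1179/1250
3 3 9331/10000
4 4 1777/2000
DF(4y) = 1777/2000 ≈ 0.888500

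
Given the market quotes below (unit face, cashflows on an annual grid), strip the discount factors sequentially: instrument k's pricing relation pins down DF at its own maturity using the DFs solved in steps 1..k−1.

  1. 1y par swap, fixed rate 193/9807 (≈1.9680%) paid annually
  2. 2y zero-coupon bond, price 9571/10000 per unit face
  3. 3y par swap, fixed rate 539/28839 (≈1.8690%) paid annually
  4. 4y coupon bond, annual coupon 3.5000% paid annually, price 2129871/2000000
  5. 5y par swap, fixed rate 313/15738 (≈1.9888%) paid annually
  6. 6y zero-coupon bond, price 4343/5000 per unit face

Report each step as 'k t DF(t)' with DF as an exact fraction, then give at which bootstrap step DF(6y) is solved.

1 1 9807/10000
2 2 9571/10000
3 3 9461/10000
4 4 4657/5000
5 5 9061/10000
6 6 4343/5000
DF(6y) is solved at step 6

step 1 [1y] swap r/1=193/9807: DF=(1 − 193/9807·(0))/(1+193/9807) = 9807/10000 ≈ 0.980700
step 2 [2y] zero: DF = P = 9571/10000 ≈ 0.957100
step 3 [3y] swap r/1=539/28839: DF=(1 − 539/28839·(0.980700+0.957100))/(1+539/28839) = 9461/10000 ≈ 0.946100
step 4 [4y] bond c/1=7/200: DF=(2129871/2000000 − 7/200·(0.980700+0.957100+0.946100))/(1+7/200) = 4657/5000 ≈ 0.931400
step 5 [5y] swap r/1=313/15738: DF=(1 − 313/15738·(0.980700+0.957100+0.946100+0.931400))/(1+313/15738) = 9061/10000 ≈ 0.906100
step 6 [6y] zero: DF = P = 4343/5000 ≈ 0.868600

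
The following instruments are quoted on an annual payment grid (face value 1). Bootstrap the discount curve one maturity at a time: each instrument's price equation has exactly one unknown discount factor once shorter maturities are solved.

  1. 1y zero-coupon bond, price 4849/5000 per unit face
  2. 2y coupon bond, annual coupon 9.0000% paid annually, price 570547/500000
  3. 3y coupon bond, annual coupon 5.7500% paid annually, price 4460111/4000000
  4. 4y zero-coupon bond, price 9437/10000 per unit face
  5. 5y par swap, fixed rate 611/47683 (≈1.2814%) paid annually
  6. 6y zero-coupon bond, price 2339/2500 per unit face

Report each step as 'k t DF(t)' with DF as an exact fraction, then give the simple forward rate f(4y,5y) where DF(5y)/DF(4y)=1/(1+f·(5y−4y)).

1 1 4849/5000
2 2 2417/2500
3 3 9491/10000
4 4 9437/10000
5 5 9389/10000
6 6 2339/2500
f(4y,5y) = ((9437/10000)/(9389/10000) − 1)/(1) = 48/9389 ≈ 0.5112%

step 1 [1y] zero: DF = P = 4849/5000 ≈ 0.969800
step 2 [2y] bond c/1=9/100: DF=(570547/500000 − 9/100·(0.969800))/(1+9/100) = 2417/2500 ≈ 0.966800
step 3 [3y] bond c/1=23/400: DF=(4460111/4000000 − 23/400·(0.969800+0.966800))/(1+23/400) = 9491/10000 ≈ 0.949100
step 4 [4y] zero: DF = P = 9437/10000 ≈ 0.943700
step 5 [5y] swap r/1=611/47683: DF=(1 − 611/47683·(0.969800+0.966800+0.949100+0.943700))/(1+611/47683) = 9389/10000 ≈ 0.938900
step 6 [6y] zero: DF = P = 2339/2500 ≈ 0.935600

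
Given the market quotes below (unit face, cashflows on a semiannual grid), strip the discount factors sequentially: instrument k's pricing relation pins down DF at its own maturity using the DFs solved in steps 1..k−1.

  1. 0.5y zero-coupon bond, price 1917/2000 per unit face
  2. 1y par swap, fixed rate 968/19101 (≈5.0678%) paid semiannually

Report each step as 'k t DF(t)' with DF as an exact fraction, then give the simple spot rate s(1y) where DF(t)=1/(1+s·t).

1 1/2 1917/2000
2 1 2379/2500
s(1y) = (1/(2379/2500) − 1)/(1) = 121/2379 ≈ 5.0862%

step 1 [0.5y] zero: DF = P = 1917/2000 ≈ 0.958500
step 2 [1y] swap r/2=484/19101: DF=(1 − 484/19101·(0.958500))/(1+484/19101) = 2379/2500 ≈ 0.951600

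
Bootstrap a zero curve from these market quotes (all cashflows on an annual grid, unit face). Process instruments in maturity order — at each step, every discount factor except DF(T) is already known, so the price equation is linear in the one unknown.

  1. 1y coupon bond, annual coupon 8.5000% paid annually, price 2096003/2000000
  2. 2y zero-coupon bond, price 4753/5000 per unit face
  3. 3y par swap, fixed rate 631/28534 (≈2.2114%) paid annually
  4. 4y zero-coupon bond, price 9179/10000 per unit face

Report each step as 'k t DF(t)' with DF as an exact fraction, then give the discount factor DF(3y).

step 1 [1y] bond c/1=17/200: DF=(2096003/2000000 − 17/200·(0))/(1+17/200) = 9659/10000 ≈ 0.965900
step 2 [2y] zero: DF = P = 4753/5000 ≈ 0.950600
step 3 [3y] swap r/1=631/28534: DF=(1 − 631/28534·(0.965900+0.950600))/(1+631/28534) = 9369/10000 ≈ 0.936900
step 4 [4y] zero: DF = P = 9179/10000 ≈ 0.917900

1 1 9659/10000
2 2 4753/5000
3 3 9369/10000
4 4 9179/10000
DF(3y) = 9369/10000 ≈ 0.936900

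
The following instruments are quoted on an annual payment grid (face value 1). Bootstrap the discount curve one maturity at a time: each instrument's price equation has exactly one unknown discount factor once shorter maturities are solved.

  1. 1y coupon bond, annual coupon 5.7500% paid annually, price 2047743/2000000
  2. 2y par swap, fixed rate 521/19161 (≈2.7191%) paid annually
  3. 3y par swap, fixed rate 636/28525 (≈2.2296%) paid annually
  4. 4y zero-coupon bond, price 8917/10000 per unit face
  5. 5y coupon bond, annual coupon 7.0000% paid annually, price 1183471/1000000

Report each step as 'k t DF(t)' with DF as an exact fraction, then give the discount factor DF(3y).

1 1 4841/5000
2 2 9479/10000
3 3 2341/2500
4 4 8917/10000
5 5 8611/10000
DF(3y) = 2341/2500 ≈ 0.936400

step 1 [1y] bond c/1=23/400: DF=(2047743/2000000 − 23/400·(0))/(1+23/400) = 4841/5000 ≈ 0.968200
step 2 [2y] swap r/1=521/19161: DF=(1 − 521/19161·(0.968200))/(1+521/19161) = 9479/10000 ≈ 0.947900
step 3 [3y] swap r/1=636/28525: DF=(1 − 636/28525·(0.968200+0.947900))/(1+636/28525) = 2341/2500 ≈ 0.936400
step 4 [4y] zero: DF = P = 8917/10000 ≈ 0.891700
step 5 [5y] bond c/1=7/100: DF=(1183471/1000000 − 7/100·(0.968200+0.947900+0.936400+0.891700))/(1+7/100) = 8611/10000 ≈ 0.861100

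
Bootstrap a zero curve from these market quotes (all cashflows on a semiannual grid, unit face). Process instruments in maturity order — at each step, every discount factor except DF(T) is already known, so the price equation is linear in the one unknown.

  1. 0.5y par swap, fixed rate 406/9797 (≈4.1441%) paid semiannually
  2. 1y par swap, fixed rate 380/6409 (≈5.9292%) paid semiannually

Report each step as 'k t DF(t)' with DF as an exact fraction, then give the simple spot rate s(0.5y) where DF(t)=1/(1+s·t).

1 1/2 9797/10000
2 1 943/1000
s(0.5y) = (1/(9797/10000) − 1)/(1/2) = 406/9797 ≈ 4.1441%

step 1 [0.5y] swap r/2=203/9797: DF=(1 − 203/9797·(0))/(1+203/9797) = 9797/10000 ≈ 0.979700
step 2 [1y] swap r/2=190/6409: DF=(1 − 190/6409·(0.979700))/(1+190/6409) = 943/1000 ≈ 0.943000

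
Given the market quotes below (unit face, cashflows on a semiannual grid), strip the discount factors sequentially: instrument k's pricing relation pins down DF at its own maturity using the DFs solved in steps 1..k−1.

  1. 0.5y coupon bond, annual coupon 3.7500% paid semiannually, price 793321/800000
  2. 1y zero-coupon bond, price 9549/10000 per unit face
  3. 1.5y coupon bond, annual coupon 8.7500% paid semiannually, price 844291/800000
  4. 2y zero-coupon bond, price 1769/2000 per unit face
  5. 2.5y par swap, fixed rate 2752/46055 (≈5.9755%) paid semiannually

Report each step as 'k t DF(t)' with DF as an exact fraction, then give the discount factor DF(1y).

1 1/2 4867/5000
2 1 9549/10000
3 3/2 9303/10000
4 2 1769/2000
5 5/2 539/625
DF(1y) = 9549/10000 ≈ 0.954900

step 1 [0.5y] bond c/2=3/160: DF=(793321/800000 − 3/160·(0))/(1+3/160) = 4867/5000 ≈ 0.973400
step 2 [1y] zero: DF = P = 9549/10000 ≈ 0.954900
step 3 [1.5y] bond c/2=7/160: DF=(844291/800000 − 7/160·(0.973400+0.954900))/(1+7/160) = 9303/10000 ≈ 0.930300
step 4 [2y] zero: DF = P = 1769/2000 ≈ 0.884500
step 5 [2.5y] swap r/2=1376/46055: DF=(1 − 1376/46055·(0.973400+0.954900+0.930300+0.884500))/(1+1376/46055) = 539/625 ≈ 0.862400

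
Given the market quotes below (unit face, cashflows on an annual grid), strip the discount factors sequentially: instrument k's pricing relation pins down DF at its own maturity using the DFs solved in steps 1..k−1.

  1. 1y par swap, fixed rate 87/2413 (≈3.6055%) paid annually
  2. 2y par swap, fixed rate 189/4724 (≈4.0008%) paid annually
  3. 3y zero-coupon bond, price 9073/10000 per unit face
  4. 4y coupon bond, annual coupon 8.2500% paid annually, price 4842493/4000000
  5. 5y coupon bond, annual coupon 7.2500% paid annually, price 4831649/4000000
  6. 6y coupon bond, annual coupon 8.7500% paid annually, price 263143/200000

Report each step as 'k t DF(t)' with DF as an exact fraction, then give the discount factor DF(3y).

step 1 [1y] swap r/1=87/2413: DF=(1 − 87/2413·(0))/(1+87/2413) = 2413/2500 ≈ 0.965200
step 2 [2y] swap r/1=189/4724: DF=(1 − 189/4724·(0.965200))/(1+189/4724) = 2311/2500 ≈ 0.924400
step 3 [3y] zero: DF = P = 9073/10000 ≈ 0.907300
step 4 [4y] bond c/1=33/400: DF=(4842493/4000000 − 33/400·(0.965200+0.924400+0.907300))/(1+33/400) = 2263/2500 ≈ 0.905200
step 5 [5y] bond c/1=29/400: DF=(4831649/4000000 − 29/400·(0.965200+0.924400+0.907300+0.905200))/(1+29/400) = 219/250 ≈ 0.876000
step 6 [6y] bond c/1=7/80: DF=(263143/200000 − 7/80·(0.965200+0.924400+0.907300+0.905200+0.876000))/(1+7/80) = 1683/2000 ≈ 0.841500

1 1 2413/2500
2 2 2311/2500
3 3 9073/10000
4 4 2263/2500
5 5 219/250
6 6 1683/2000
DF(3y) = 9073/10000 ≈ 0.907300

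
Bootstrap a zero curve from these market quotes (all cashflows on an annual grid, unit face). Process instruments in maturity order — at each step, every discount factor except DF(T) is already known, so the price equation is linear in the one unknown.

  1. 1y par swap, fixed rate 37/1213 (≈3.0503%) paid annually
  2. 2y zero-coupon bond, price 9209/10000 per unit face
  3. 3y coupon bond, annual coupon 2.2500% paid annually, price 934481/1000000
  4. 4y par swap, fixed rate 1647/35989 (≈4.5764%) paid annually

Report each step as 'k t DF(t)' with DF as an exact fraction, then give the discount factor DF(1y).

1 1 1213/1250
2 2 9209/10000
3 3 8723/10000
4 4 8353/10000
DF(1y) = 1213/1250 ≈ 0.970400

step 1 [1y] swap r/1=37/1213: DF=(1 − 37/1213·(0))/(1+37/1213) = 1213/1250 ≈ 0.970400
step 2 [2y] zero: DF = P = 9209/10000 ≈ 0.920900
step 3 [3y] bond c/1=9/400: DF=(934481/1000000 − 9/400·(0.970400+0.920900))/(1+9/400) = 8723/10000 ≈ 0.872300
step 4 [4y] swap r/1=1647/35989: DF=(1 − 1647/35989·(0.970400+0.920900+0.872300))/(1+1647/35989) = 8353/10000 ≈ 0.835300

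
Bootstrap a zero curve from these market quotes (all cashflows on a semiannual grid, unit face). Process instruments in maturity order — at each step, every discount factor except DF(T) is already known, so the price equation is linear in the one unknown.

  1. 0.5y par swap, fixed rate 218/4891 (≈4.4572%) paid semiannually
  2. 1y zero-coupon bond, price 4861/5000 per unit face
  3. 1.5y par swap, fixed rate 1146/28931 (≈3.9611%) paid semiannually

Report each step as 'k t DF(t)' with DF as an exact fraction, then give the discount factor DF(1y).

1 1/2 4891/5000
2 1 4861/5000
3 3/2 9427/10000
DF(1y) = 4861/5000 ≈ 0.972200

step 1 [0.5y] swap r/2=109/4891: DF=(1 − 109/4891·(0))/(1+109/4891) = 4891/5000 ≈ 0.978200
step 2 [1y] zero: DF = P = 4861/5000 ≈ 0.972200
step 3 [1.5y] swap r/2=573/28931: DF=(1 − 573/28931·(0.978200+0.972200))/(1+573/28931) = 9427/10000 ≈ 0.942700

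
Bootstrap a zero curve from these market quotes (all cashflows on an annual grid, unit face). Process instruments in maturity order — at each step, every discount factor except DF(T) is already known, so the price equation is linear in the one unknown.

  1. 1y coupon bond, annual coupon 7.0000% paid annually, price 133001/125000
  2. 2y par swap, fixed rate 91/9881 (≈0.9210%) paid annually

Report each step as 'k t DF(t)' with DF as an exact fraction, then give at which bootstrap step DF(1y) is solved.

1 1 1243/1250
2 2 4909/5000
DF(1y) is solved at step 1

step 1 [1y] bond c/1=7/100: DF=(133001/125000 − 7/100·(0))/(1+7/100) = 1243/1250 ≈ 0.994400
step 2 [2y] swap r/1=91/9881: DF=(1 − 91/9881·(0.994400))/(1+91/9881) = 4909/5000 ≈ 0.981800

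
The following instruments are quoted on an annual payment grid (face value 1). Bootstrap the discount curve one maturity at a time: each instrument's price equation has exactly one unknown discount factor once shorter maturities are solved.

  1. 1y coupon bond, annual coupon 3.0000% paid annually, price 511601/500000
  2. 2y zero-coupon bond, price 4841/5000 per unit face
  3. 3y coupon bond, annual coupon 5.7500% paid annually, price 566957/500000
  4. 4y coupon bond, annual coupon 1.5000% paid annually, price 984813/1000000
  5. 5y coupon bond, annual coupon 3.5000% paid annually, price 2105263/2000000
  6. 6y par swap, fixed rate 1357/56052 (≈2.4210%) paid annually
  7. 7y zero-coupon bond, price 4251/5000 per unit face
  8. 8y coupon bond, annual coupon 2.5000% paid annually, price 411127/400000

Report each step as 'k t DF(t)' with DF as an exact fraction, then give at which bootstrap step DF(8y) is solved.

step 1 [1y] bond c/1=3/100: DF=(511601/500000 − 3/100·(0))/(1+3/100) = 4967/5000 ≈ 0.993400
step 2 [2y] zero: DF = P = 4841/5000 ≈ 0.968200
step 3 [3y] bond c/1=23/400: DF=(566957/500000 − 23/400·(0.993400+0.968200))/(1+23/400) = 1207/1250 ≈ 0.965600
step 4 [4y] bond c/1=3/200: DF=(984813/1000000 − 3/200·(0.993400+0.968200+0.965600))/(1+3/200) = 927/1000 ≈ 0.927000
step 5 [5y] bond c/1=7/200: DF=(2105263/2000000 − 7/200·(0.993400+0.968200+0.965600+0.927000))/(1+7/200) = 8867/10000 ≈ 0.886700
step 6 [6y] swap r/1=1357/56052: DF=(1 − 1357/56052·(0.993400+0.968200+0.965600+0.927000+0.886700))/(1+1357/56052) = 8643/10000 ≈ 0.864300
step 7 [7y] zero: DF = P = 4251/5000 ≈ 0.850200
step 8 [8y] bond c/1=1/40: DF=(411127/400000 − 1/40·(0.993400+0.968200+0.965600+0.927000+0.886700+0.864300+0.850200))/(1+1/40) = 8453/10000 ≈ 0.845300

1 1 4967/5000
2 2 4841/5000
3 3 1207/1250
4 4 927/1000
5 5 8867/10000
6 6 8643/10000
7 7 4251/5000
8 8 8453/10000
DF(8y) is solved at step 8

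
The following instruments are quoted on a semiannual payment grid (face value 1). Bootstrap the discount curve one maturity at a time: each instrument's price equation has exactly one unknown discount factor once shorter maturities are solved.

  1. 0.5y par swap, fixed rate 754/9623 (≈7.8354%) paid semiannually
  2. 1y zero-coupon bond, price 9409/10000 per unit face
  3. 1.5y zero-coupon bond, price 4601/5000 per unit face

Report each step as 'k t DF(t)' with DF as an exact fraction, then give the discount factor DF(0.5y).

1 1/2 9623/10000
2 1 9409/10000
3 3/2 4601/5000
DF(0.5y) = 9623/10000 ≈ 0.962300

step 1 [0.5y] swap r/2=377/9623: DF=(1 − 377/9623·(0))/(1+377/9623) = 9623/10000 ≈ 0.962300
step 2 [1y] zero: DF = P = 9409/10000 ≈ 0.940900
step 3 [1.5y] zero: DF = P = 4601/5000 ≈ 0.920200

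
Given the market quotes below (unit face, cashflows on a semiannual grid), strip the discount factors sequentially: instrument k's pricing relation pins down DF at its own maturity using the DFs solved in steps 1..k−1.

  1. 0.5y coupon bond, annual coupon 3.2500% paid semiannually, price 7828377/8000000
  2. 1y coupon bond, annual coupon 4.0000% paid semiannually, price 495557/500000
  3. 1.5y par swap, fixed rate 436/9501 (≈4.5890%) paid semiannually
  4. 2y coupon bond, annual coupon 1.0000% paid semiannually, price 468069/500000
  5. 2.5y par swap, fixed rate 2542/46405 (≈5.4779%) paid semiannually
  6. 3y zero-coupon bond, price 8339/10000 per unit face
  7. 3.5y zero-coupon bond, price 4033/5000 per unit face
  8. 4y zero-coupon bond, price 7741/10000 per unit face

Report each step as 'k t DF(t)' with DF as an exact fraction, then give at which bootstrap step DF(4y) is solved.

step 1 [0.5y] bond c/2=13/800: DF=(7828377/8000000 − 13/800·(0))/(1+13/800) = 9629/10000 ≈ 0.962900
step 2 [1y] bond c/2=1/50: DF=(495557/500000 − 1/50·(0.962900))/(1+1/50) = 1191/1250 ≈ 0.952800
step 3 [1.5y] swap r/2=218/9501: DF=(1 − 218/9501·(0.962900+0.952800))/(1+218/9501) = 4673/5000 ≈ 0.934600
step 4 [2y] bond c/2=1/200: DF=(468069/500000 − 1/200·(0.962900+0.952800+0.934600))/(1+1/200) = 9173/10000 ≈ 0.917300
step 5 [2.5y] swap r/2=1271/46405: DF=(1 − 1271/46405·(0.962900+0.952800+0.934600+0.917300))/(1+1271/46405) = 8729/10000 ≈ 0.872900
step 6 [3y] zero: DF = P = 8339/10000 ≈ 0.833900
step 7 [3.5y] zero: DF = P = 4033/5000 ≈ 0.806600
step 8 [4y] zero: DF = P = 7741/10000 ≈ 0.774100

1 1/2 9629/10000
2 1 1191/1250
3 3/2 4673/5000
4 2 9173/10000
5 5/2 8729/10000
6 3 8339/10000
7 7/2 4033/5000
8 4 7741/10000
DF(4y) is solved at step 8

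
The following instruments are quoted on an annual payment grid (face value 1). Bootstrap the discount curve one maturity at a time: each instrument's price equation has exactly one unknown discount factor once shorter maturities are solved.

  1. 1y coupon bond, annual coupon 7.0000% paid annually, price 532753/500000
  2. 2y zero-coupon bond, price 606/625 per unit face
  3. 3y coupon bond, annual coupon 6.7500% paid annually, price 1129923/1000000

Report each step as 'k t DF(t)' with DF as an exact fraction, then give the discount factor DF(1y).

1 1 4979/5000
2 2 606/625
3 3 4671/5000
DF(1y) = 4979/5000 ≈ 0.995800

step 1 [1y] bond c/1=7/100: DF=(532753/500000 − 7/100·(0))/(1+7/100) = 4979/5000 ≈ 0.995800
step 2 [2y] zero: DF = P = 606/625 ≈ 0.969600
step 3 [3y] bond c/1=27/400: DF=(1129923/1000000 − 27/400·(0.995800+0.969600))/(1+27/400) = 4671/5000 ≈ 0.934200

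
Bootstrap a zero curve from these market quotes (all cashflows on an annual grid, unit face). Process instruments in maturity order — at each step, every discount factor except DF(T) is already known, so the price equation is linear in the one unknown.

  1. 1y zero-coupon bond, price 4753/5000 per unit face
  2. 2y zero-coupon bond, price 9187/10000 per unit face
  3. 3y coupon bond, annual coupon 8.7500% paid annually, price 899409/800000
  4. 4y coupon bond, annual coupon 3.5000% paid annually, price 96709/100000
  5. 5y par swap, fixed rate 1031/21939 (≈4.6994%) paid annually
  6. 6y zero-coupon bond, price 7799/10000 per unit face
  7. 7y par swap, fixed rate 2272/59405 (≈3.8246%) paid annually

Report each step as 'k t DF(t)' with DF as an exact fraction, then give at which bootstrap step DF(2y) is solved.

step 1 [1y] zero: DF = P = 4753/5000 ≈ 0.950600
step 2 [2y] zero: DF = P = 9187/10000 ≈ 0.918700
step 3 [3y] bond c/1=7/80: DF=(899409/800000 − 7/80·(0.950600+0.918700))/(1+7/80) = 4417/5000 ≈ 0.883400
step 4 [4y] bond c/1=7/200: DF=(96709/100000 − 7/200·(0.950600+0.918700+0.883400))/(1+7/200) = 8413/10000 ≈ 0.841300
step 5 [5y] swap r/1=1031/21939: DF=(1 − 1031/21939·(0.950600+0.918700+0.883400+0.841300))/(1+1031/21939) = 3969/5000 ≈ 0.793800
step 6 [6y] zero: DF = P = 7799/10000 ≈ 0.779900
step 7 [7y] swap r/1=2272/59405: DF=(1 − 2272/59405·(0.950600+0.918700+0.883400+0.841300+0.793800+0.779900))/(1+2272/59405) = 483/625 ≈ 0.772800

1 1 4753/5000
2 2 9187/10000
3 3 4417/5000
4 4 8413/10000
5 5 3969/5000
6 6 7799/10000
7 7 483/625
DF(2y) is solved at step 2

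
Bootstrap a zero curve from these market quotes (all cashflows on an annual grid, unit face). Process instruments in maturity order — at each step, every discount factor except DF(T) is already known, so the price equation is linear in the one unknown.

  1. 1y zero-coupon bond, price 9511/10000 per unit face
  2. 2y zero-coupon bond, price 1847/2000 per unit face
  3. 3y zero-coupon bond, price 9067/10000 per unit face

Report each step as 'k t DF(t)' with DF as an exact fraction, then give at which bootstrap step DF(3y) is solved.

step 1 [1y] zero: DF = P = 9511/10000 ≈ 0.951100
step 2 [2y] zero: DF = P = 1847/2000 ≈ 0.923500
step 3 [3y] zero: DF = P = 9067/10000 ≈ 0.906700

1 1 9511/10000
2 2 1847/2000
3 3 9067/10000
DF(3y) is solved at step 3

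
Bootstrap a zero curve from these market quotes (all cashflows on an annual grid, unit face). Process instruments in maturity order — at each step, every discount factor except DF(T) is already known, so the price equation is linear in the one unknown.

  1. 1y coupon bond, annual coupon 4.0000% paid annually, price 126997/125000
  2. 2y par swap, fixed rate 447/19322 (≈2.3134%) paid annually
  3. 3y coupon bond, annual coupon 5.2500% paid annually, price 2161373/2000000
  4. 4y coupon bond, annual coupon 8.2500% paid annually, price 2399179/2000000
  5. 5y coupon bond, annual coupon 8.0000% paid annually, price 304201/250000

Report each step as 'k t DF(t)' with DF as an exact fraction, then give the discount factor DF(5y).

step 1 [1y] bond c/1=1/25: DF=(126997/125000 − 1/25·(0))/(1+1/25) = 9769/10000 ≈ 0.976900
step 2 [2y] swap r/1=447/19322: DF=(1 − 447/19322·(0.976900))/(1+447/19322) = 9553/10000 ≈ 0.955300
step 3 [3y] bond c/1=21/400: DF=(2161373/2000000 − 21/400·(0.976900+0.955300))/(1+21/400) = 1163/1250 ≈ 0.930400
step 4 [4y] bond c/1=33/400: DF=(2399179/2000000 − 33/400·(0.976900+0.955300+0.930400))/(1+33/400) = 89/100 ≈ 0.890000
step 5 [5y] bond c/1=2/25: DF=(304201/250000 − 2/25·(0.976900+0.955300+0.930400+0.890000))/(1+2/25) = 8487/10000 ≈ 0.848700

1 1 9769/10000
2 2 9553/10000
3 3 1163/1250
4 4 89/100
5 5 8487/10000
DF(5y) = 8487/10000 ≈ 0.848700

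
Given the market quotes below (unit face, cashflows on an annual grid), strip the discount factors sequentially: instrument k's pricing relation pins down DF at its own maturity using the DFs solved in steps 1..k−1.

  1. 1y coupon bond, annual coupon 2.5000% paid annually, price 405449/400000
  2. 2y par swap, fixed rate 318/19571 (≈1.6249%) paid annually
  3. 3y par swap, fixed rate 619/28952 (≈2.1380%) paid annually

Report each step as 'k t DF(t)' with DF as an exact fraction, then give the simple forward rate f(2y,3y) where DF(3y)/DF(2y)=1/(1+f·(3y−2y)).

1 1 9889/10000
2 2 4841/5000
3 3 9381/10000
f(2y,3y) = ((4841/5000)/(9381/10000) − 1)/(1) = 301/9381 ≈ 3.2086%

step 1 [1y] bond c/1=1/40: DF=(405449/400000 − 1/40·(0))/(1+1/40) = 9889/10000 ≈ 0.988900
step 2 [2y] swap r/1=318/19571: DF=(1 − 318/19571·(0.988900))/(1+318/19571) = 4841/5000 ≈ 0.968200
step 3 [3y] swap r/1=619/28952: DF=(1 − 619/28952·(0.988900+0.968200))/(1+619/28952) = 9381/10000 ≈ 0.938100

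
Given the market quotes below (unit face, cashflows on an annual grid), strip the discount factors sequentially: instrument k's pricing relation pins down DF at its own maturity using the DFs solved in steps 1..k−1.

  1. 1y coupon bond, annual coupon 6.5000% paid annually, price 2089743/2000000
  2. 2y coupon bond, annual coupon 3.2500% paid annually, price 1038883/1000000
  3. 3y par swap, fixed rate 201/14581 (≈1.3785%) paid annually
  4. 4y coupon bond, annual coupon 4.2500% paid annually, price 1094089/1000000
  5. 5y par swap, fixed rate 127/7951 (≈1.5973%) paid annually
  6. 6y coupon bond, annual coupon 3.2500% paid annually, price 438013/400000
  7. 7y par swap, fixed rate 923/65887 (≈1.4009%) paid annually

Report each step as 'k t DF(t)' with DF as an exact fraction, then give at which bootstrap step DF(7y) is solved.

1 1 9811/10000
2 2 9753/10000
3 3 4799/5000
4 4 4653/5000
5 5 4619/5000
6 6 569/625
7 7 9077/10000
DF(7y) is solved at step 7

step 1 [1y] bond c/1=13/200: DF=(2089743/2000000 − 13/200·(0))/(1+13/200) = 9811/10000 ≈ 0.981100
step 2 [2y] bond c/1=13/400: DF=(1038883/1000000 − 13/400·(0.981100))/(1+13/400) = 9753/10000 ≈ 0.975300
step 3 [3y] swap r/1=201/14581: DF=(1 − 201/14581·(0.981100+0.975300))/(1+201/14581) = 4799/5000 ≈ 0.959800
step 4 [4y] bond c/1=17/400: DF=(1094089/1000000 − 17/400·(0.981100+0.975300+0.959800))/(1+17/400) = 4653/5000 ≈ 0.930600
step 5 [5y] swap r/1=127/7951: DF=(1 − 127/7951·(0.981100+0.975300+0.959800+0.930600))/(1+127/7951) = 4619/5000 ≈ 0.923800
step 6 [6y] bond c/1=13/400: DF=(438013/400000 − 13/400·(0.981100+0.975300+0.959800+0.930600+0.923800))/(1+13/400) = 569/625 ≈ 0.910400
step 7 [7y] swap r/1=923/65887: DF=(1 − 923/65887·(0.981100+0.975300+0.959800+0.930600+0.923800+0.910400))/(1+923/65887) = 9077/10000 ≈ 0.907700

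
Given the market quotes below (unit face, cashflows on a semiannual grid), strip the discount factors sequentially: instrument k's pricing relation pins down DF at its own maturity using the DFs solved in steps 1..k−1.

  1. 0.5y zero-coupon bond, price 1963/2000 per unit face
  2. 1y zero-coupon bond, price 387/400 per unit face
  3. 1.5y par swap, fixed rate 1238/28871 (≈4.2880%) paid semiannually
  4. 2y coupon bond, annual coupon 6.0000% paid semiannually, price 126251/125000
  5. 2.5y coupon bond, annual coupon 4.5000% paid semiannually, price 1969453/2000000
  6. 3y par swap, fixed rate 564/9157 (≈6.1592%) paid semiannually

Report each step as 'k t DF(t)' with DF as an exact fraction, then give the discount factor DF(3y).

1 1/2 1963/2000
2 1 387/400
3 3/2 9381/10000
4 2 1793/2000
5 5/2 4399/5000
6 3 2077/2500
DF(3y) = 2077/2500 ≈ 0.830800

step 1 [0.5y] zero: DF = P = 1963/2000 ≈ 0.981500
step 2 [1y] zero: DF = P = 387/400 ≈ 0.967500
step 3 [1.5y] swap r/2=619/28871: DF=(1 − 619/28871·(0.981500+0.967500))/(1+619/28871) = 9381/10000 ≈ 0.938100
step 4 [2y] bond c/2=3/100: DF=(126251/125000 − 3/100·(0.981500+0.967500+0.938100))/(1+3/100) = 1793/2000 ≈ 0.896500
step 5 [2.5y] bond c/2=9/400: DF=(1969453/2000000 − 9/400·(0.981500+0.967500+0.938100+0.896500))/(1+9/400) = 4399/5000 ≈ 0.879800
step 6 [3y] swap r/2=282/9157: DF=(1 − 282/9157·(0.981500+0.967500+0.938100+0.896500+0.879800))/(1+282/9157) = 2077/2500 ≈ 0.830800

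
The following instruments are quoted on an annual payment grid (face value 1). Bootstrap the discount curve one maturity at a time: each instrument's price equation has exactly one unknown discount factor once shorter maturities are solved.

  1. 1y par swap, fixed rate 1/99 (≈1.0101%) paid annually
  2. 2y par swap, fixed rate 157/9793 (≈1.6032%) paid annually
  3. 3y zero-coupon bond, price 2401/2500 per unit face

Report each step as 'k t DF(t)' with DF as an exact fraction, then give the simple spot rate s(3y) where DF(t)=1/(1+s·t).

step 1 [1y] swap r/1=1/99: DF=(1 − 1/99·(0))/(1+1/99) = 99/100 ≈ 0.990000
step 2 [2y] swap r/1=157/9793: DF=(1 − 157/9793·(0.990000))/(1+157/9793) = 4843/5000 ≈ 0.968600
step 3 [3y] zero: DF = P = 2401/2500 ≈ 0.960400

1 1 99/100
2 2 4843/5000
3 3 2401/2500
s(3y) = (1/(2401/2500) − 1)/(3) = 33/2401 ≈ 1.3744%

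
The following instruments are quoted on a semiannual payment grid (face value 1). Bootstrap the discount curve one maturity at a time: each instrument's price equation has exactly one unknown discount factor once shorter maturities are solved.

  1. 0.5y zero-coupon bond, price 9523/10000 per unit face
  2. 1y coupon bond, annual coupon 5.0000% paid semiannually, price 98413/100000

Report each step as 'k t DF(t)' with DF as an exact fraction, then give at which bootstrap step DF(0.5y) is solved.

1 1/2 9523/10000
2 1 9369/10000
DF(0.5y) is solved at step 1

step 1 [0.5y] zero: DF = P = 9523/10000 ≈ 0.952300
step 2 [1y] bond c/2=1/40: DF=(98413/100000 − 1/40·(0.952300))/(1+1/40) = 9369/10000 ≈ 0.936900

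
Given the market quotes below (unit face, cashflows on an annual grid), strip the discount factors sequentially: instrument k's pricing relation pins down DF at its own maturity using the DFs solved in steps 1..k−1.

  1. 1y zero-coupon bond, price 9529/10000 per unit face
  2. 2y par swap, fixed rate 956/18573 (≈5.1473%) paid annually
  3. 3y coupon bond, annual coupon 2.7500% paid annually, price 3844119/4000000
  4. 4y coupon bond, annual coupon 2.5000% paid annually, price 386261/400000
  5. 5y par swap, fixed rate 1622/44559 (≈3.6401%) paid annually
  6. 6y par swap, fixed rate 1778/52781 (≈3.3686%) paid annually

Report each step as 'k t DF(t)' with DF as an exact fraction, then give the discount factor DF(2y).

1 1 9529/10000
2 2 2261/2500
3 3 1107/1250
4 4 547/625
5 5 4189/5000
6 6 4111/5000
DF(2y) = 2261/2500 ≈ 0.904400

step 1 [1y] zero: DF = P = 9529/10000 ≈ 0.952900
step 2 [2y] swap r/1=956/18573: DF=(1 − 956/18573·(0.952900))/(1+956/18573) = 2261/2500 ≈ 0.904400
step 3 [3y] bond c/1=11/400: DF=(3844119/4000000 − 11/400·(0.952900+0.904400))/(1+11/400) = 1107/1250 ≈ 0.885600
step 4 [4y] bond c/1=1/40: DF=(386261/400000 − 1/40·(0.952900+0.904400+0.885600))/(1+1/40) = 547/625 ≈ 0.875200
step 5 [5y] swap r/1=1622/44559: DF=(1 − 1622/44559·(0.952900+0.904400+0.885600+0.875200))/(1+1622/44559) = 4189/5000 ≈ 0.837800
step 6 [6y] swap r/1=1778/52781: DF=(1 − 1778/52781·(0.952900+0.904400+0.885600+0.875200+0.837800))/(1+1778/52781) = 4111/5000 ≈ 0.822200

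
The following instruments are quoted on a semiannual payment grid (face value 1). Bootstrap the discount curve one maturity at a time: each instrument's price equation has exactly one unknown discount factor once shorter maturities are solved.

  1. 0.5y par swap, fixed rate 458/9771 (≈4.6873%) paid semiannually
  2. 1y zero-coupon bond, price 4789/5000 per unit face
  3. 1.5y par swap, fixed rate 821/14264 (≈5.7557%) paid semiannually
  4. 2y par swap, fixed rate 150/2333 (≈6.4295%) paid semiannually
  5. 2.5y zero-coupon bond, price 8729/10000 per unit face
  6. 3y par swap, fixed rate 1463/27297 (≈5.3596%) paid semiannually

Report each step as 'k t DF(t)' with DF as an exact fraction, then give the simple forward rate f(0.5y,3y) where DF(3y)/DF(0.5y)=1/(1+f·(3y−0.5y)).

step 1 [0.5y] swap r/2=229/9771: DF=(1 − 229/9771·(0))/(1+229/9771) = 9771/10000 ≈ 0.977100
step 2 [1y] zero: DF = P = 4789/5000 ≈ 0.957800
step 3 [1.5y] swap r/2=821/28528: DF=(1 − 821/28528·(0.977100+0.957800))/(1+821/28528) = 9179/10000 ≈ 0.917900
step 4 [2y] swap r/2=75/2333: DF=(1 − 75/2333·(0.977100+0.957800+0.917900))/(1+75/2333) = 22/25 ≈ 0.880000
step 5 [2.5y] zero: DF = P = 8729/10000 ≈ 0.872900
step 6 [3y] swap r/2=1463/54594: DF=(1 − 1463/54594·(0.977100+0.957800+0.917900+0.880000+0.872900))/(1+1463/54594) = 8537/10000 ≈ 0.853700

1 1/2 9771/10000
2 1 4789/5000
3 3/2 9179/10000
4 2 22/25
5 5/2 8729/10000
6 3 8537/10000
f(0.5y,3y) = ((9771/10000)/(8537/10000) − 1)/(5/2) = 2468/42685 ≈ 5.7819%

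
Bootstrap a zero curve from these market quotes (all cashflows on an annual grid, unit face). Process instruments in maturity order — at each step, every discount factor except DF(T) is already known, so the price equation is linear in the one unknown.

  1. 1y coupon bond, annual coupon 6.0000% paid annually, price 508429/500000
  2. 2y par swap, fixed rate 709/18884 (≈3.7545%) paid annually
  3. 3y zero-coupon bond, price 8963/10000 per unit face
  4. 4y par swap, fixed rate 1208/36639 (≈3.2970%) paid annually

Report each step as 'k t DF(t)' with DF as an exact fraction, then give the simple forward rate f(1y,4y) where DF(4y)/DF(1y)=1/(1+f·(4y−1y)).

step 1 [1y] bond c/1=3/50: DF=(508429/500000 − 3/50·(0))/(1+3/50) = 9593/10000 ≈ 0.959300
step 2 [2y] swap r/1=709/18884: DF=(1 − 709/18884·(0.959300))/(1+709/18884) = 9291/10000 ≈ 0.929100
step 3 [3y] zero: DF = P = 8963/10000 ≈ 0.896300
step 4 [4y] swap r/1=1208/36639: DF=(1 − 1208/36639·(0.959300+0.929100+0.896300))/(1+1208/36639) = 1099/1250 ≈ 0.879200

1 1 9593/10000
2 2 9291/10000
3 3 8963/10000
4 4 1099/1250
f(1y,4y) = ((9593/10000)/(1099/1250) − 1)/(3) = 267/8792 ≈ 3.0369%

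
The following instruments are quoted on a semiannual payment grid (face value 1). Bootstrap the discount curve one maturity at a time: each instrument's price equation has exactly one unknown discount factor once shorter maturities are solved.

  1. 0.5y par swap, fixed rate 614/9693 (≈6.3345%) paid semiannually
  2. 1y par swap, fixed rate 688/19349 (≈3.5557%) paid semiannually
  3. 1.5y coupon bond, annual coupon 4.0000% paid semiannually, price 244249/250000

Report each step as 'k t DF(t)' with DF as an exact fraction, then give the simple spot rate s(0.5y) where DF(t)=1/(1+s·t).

step 1 [0.5y] swap r/2=307/9693: DF=(1 − 307/9693·(0))/(1+307/9693) = 9693/10000 ≈ 0.969300
step 2 [1y] swap r/2=344/19349: DF=(1 − 344/19349·(0.969300))/(1+344/19349) = 1207/1250 ≈ 0.965600
step 3 [1.5y] bond c/2=1/50: DF=(244249/250000 − 1/50·(0.969300+0.965600))/(1+1/50) = 9199/10000 ≈ 0.919900

1 1/2 9693/10000
2 1 1207/1250
3 3/2 9199/10000
s(0.5y) = (1/(9693/10000) − 1)/(1/2) = 614/9693 ≈ 6.3345%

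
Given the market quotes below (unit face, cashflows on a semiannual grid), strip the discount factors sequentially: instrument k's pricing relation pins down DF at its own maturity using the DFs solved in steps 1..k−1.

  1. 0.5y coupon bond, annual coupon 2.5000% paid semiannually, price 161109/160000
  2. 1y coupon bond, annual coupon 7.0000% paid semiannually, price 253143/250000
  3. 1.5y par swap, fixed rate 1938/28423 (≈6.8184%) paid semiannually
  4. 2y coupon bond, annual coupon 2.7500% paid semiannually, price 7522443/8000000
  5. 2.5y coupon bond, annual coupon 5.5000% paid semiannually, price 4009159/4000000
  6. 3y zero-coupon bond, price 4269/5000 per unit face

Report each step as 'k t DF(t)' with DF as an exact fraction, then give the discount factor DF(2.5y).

step 1 [0.5y] bond c/2=1/80: DF=(161109/160000 − 1/80·(0))/(1+1/80) = 1989/2000 ≈ 0.994500
step 2 [1y] bond c/2=7/200: DF=(253143/250000 − 7/200·(0.994500))/(1+7/200) = 9447/10000 ≈ 0.944700
step 3 [1.5y] swap r/2=969/28423: DF=(1 − 969/28423·(0.994500+0.944700))/(1+969/28423) = 9031/10000 ≈ 0.903100
step 4 [2y] bond c/2=11/800: DF=(7522443/8000000 − 11/800·(0.994500+0.944700+0.903100))/(1+11/800) = 889/1000 ≈ 0.889000
step 5 [2.5y] bond c/2=11/400: DF=(4009159/4000000 − 11/400·(0.994500+0.944700+0.903100+0.889000))/(1+11/400) = 2189/2500 ≈ 0.875600
step 6 [3y] zero: DF = P = 4269/5000 ≈ 0.853800

1 1/2 1989/2000
2 1 9447/10000
3 3/2 9031/10000
4 2 889/1000
5 5/2 2189/2500
6 3 4269/5000
DF(2.5y) = 2189/2500 ≈ 0.875600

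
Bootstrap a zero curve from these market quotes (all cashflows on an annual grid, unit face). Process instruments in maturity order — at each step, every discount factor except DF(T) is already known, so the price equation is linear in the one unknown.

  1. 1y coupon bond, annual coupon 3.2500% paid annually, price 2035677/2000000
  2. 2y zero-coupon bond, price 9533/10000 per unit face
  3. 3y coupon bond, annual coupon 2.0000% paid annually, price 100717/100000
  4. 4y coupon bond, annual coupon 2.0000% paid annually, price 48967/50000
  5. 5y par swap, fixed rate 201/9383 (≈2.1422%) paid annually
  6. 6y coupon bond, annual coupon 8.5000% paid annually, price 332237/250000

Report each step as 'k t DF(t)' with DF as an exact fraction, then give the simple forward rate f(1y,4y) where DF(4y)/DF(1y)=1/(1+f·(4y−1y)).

step 1 [1y] bond c/1=13/400: DF=(2035677/2000000 − 13/400·(0))/(1+13/400) = 4929/5000 ≈ 0.985800
step 2 [2y] zero: DF = P = 9533/10000 ≈ 0.953300
step 3 [3y] bond c/1=1/50: DF=(100717/100000 − 1/50·(0.985800+0.953300))/(1+1/50) = 4747/5000 ≈ 0.949400
step 4 [4y] bond c/1=1/50: DF=(48967/50000 − 1/50·(0.985800+0.953300+0.949400))/(1+1/50) = 1807/2000 ≈ 0.903500
step 5 [5y] swap r/1=201/9383: DF=(1 − 201/9383·(0.985800+0.953300+0.949400+0.903500))/(1+201/9383) = 1799/2000 ≈ 0.899500
step 6 [6y] bond c/1=17/200: DF=(332237/250000 − 17/200·(0.985800+0.953300+0.949400+0.903500+0.899500))/(1+17/200) = 8573/10000 ≈ 0.857300

1 1 4929/5000
2 2 9533/10000
3 3 4747/5000
4 4 1807/2000
5 5 1799/2000
6 6 8573/10000
f(1y,4y) = ((4929/5000)/(1807/2000) − 1)/(3) = 823/27105 ≈ 3.0363%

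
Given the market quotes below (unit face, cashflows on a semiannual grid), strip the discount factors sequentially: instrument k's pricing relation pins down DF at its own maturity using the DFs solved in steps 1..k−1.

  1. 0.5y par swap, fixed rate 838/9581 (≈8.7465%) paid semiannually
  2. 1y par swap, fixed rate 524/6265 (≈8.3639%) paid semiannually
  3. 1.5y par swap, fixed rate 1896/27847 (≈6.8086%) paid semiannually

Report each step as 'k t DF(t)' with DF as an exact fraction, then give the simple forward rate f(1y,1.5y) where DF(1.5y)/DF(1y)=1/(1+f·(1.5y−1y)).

1 1/2 9581/10000
2 1 4607/5000
3 3/2 2263/2500
f(1y,1.5y) = ((4607/5000)/(2263/2500) − 1)/(1/2) = 81/2263 ≈ 3.5793%

step 1 [0.5y] swap r/2=419/9581: DF=(1 − 419/9581·(0))/(1+419/9581) = 9581/10000 ≈ 0.958100
step 2 [1y] swap r/2=262/6265: DF=(1 − 262/6265·(0.958100))/(1+262/6265) = 4607/5000 ≈ 0.921400
step 3 [1.5y] swap r/2=948/27847: DF=(1 − 948/27847·(0.958100+0.921400))/(1+948/27847) = 2263/2500 ≈ 0.905200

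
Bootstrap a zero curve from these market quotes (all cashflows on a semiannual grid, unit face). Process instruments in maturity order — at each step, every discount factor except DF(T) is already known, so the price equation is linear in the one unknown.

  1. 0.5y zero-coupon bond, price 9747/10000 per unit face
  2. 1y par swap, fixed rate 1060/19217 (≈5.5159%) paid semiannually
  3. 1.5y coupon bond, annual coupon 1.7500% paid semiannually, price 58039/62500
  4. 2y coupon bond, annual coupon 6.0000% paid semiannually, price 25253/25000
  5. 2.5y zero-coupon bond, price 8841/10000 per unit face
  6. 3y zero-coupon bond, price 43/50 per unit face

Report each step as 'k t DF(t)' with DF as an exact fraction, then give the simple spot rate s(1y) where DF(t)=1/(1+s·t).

1 1/2 9747/10000
2 1 947/1000
3 3/2 9039/10000
4 2 1123/1250
5 5/2 8841/10000
6 3 43/50
s(1y) = (1/(947/1000) − 1)/(1) = 53/947 ≈ 5.5966%

step 1 [0.5y] zero: DF = P = 9747/10000 ≈ 0.974700
step 2 [1y] swap r/2=530/19217: DF=(1 − 530/19217·(0.974700))/(1+530/19217) = 947/1000 ≈ 0.947000
step 3 [1.5y] bond c/2=7/800: DF=(58039/62500 − 7/800·(0.974700+0.947000))/(1+7/800) = 9039/10000 ≈ 0.903900
step 4 [2y] bond c/2=3/100: DF=(25253/25000 − 3/100·(0.974700+0.947000+0.903900))/(1+3/100) = 1123/1250 ≈ 0.898400
step 5 [2.5y] zero: DF = P = 8841/10000 ≈ 0.884100
step 6 [3y] zero: DF = P = 43/50 ≈ 0.860000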